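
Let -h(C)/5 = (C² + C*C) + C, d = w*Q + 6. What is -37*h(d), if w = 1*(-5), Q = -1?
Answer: 46805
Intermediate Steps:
w = -5
d = 11 (d = -5*(-1) + 6 = 5 + 6 = 11)
h(C) = -10*C² - 5*C (h(C) = -5*((C² + C*C) + C) = -5*((C² + C²) + C) = -5*(2*C² + C) = -5*(C + 2*C²) = -10*C² - 5*C)
-37*h(d) = -(-185)*11*(1 + 2*11) = -(-185)*11*(1 + 22) = -(-185)*11*23 = -37*(-1265) = 46805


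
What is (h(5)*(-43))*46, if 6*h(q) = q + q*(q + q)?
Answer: -54395/3 ≈ -18132.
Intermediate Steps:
h(q) = q²/3 + q/6 (h(q) = (q + q*(q + q))/6 = (q + q*(2*q))/6 = (q + 2*q²)/6 = q²/3 + q/6)
(h(5)*(-43))*46 = (((⅙)*5*(1 + 2*5))*(-43))*46 = (((⅙)*5*(1 + 10))*(-43))*46 = (((⅙)*5*11)*(-43))*46 = ((55/6)*(-43))*46 = -2365/6*46 = -54395/3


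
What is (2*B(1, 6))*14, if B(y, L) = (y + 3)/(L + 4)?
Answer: 56/5 ≈ 11.200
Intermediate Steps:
B(y, L) = (3 + y)/(4 + L)
(2*B(1, 6))*14 = (2*((3 + 1)/(4 + 6)))*14 = (2*(4/10))*14 = (2*((1/10)*4))*14 = (2*(2/5))*14 = (4/5)*14 = 56/5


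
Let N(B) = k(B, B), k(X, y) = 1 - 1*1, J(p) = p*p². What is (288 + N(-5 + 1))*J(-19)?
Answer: -1975392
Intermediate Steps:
J(p) = p³
k(X, y) = 0 (k(X, y) = 1 - 1 = 0)
N(B) = 0
(288 + N(-5 + 1))*J(-19) = (288 + 0)*(-19)³ = 288*(-6859) = -1975392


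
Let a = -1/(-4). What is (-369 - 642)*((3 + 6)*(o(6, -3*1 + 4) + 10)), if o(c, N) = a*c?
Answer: -209277/2 ≈ -1.0464e+5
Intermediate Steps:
a = 1/4 (a = -1*(-1/4) = 1/4 ≈ 0.25000)
o(c, N) = c/4
(-369 - 642)*((3 + 6)*(o(6, -3*1 + 4) + 10)) = (-369 - 642)*((3 + 6)*((1/4)*6 + 10)) = -9099*(3/2 + 10) = -9099*23/2 = -1011*207/2 = -209277/2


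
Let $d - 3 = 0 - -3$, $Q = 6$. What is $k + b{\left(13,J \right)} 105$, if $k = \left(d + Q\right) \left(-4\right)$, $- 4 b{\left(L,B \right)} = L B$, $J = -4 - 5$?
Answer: $\frac{12093}{4} \approx 3023.3$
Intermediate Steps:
$J = -9$
$b{\left(L,B \right)} = - \frac{B L}{4}$ ($b{\left(L,B \right)} = - \frac{L B}{4} = - \frac{B L}{4}$)
$d = 6$ ($d = 3 + \left(0 - -3\right) = 3 + \left(0 + 3\right) = 3 + 3 = 6$)
$k = -48$ ($k = \left(6 + 6\right) \left(-4\right) = 12 \left(-4\right) = -48$)
$k + b{\left(13,J \right)} 105 = -48 + \left(- \frac{1}{4}\right) \left(-9\right) 13 \cdot 105 = -48 + \frac{117}{4} \cdot 105 = -48 + \frac{12285}{4} = \frac{12093}{4}$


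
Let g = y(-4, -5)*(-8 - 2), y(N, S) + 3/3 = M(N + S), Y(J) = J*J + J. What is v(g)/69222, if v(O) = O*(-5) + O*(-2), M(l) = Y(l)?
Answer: 2485/34611 ≈ 0.071798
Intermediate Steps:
Y(J) = J + J**2 (Y(J) = J**2 + J = J + J**2)
M(l) = l*(1 + l)
y(N, S) = -1 + (N + S)*(1 + N + S) (y(N, S) = -1 + (N + S)*(1 + (N + S)) = -1 + (N + S)*(1 + N + S))
g = -710 (g = (-1 + (-4 - 5)*(1 - 4 - 5))*(-8 - 2) = (-1 - 9*(-8))*(-10) = (-1 + 72)*(-10) = 71*(-10) = -710)
v(O) = -7*O (v(O) = -5*O - 2*O = -7*O)
v(g)/69222 = -7*(-710)/69222 = 4970*(1/69222) = 2485/34611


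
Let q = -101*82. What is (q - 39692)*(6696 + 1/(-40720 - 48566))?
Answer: -14340845152285/44643 ≈ -3.2123e+8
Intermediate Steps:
q = -8282
(q - 39692)*(6696 + 1/(-40720 - 48566)) = (-8282 - 39692)*(6696 + 1/(-40720 - 48566)) = -47974*(6696 + 1/(-89286)) = -47974*(6696 - 1/89286) = -47974*597859055/89286 = -14340845152285/44643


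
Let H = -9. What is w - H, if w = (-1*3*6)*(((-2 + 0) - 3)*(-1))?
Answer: -81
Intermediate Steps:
w = -90 (w = (-3*6)*((-2 - 3)*(-1)) = -(-90)*(-1) = -18*5 = -90)
w - H = -90 - 1*(-9) = -90 + 9 = -81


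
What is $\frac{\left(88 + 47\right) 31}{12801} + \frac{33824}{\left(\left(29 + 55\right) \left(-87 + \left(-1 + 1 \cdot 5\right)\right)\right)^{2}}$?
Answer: $\frac{606728399}{1851907869} \approx 0.32762$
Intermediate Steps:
$\frac{\left(88 + 47\right) 31}{12801} + \frac{33824}{\left(\left(29 + 55\right) \left(-87 + \left(-1 + 1 \cdot 5\right)\right)\right)^{2}} = 135 \cdot 31 \cdot \frac{1}{12801} + \frac{33824}{\left(84 \left(-87 + \left(-1 + 5\right)\right)\right)^{2}} = 4185 \cdot \frac{1}{12801} + \frac{33824}{\left(84 \left(-87 + 4\right)\right)^{2}} = \frac{1395}{4267} + \frac{33824}{\left(84 \left(-83\right)\right)^{2}} = \frac{1395}{4267} + \frac{33824}{\left(-6972\right)^{2}} = \frac{1395}{4267} + \frac{33824}{48608784} = \frac{1395}{4267} + 33824 \cdot \frac{1}{48608784} = \frac{1395}{4267} + \frac{302}{434007} = \frac{606728399}{1851907869}$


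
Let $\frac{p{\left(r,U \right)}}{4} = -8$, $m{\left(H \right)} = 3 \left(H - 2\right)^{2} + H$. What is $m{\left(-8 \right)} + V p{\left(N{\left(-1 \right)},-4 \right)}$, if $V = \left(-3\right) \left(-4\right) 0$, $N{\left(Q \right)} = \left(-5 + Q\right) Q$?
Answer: $292$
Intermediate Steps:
$m{\left(H \right)} = H + 3 \left(-2 + H\right)^{2}$ ($m{\left(H \right)} = 3 \left(-2 + H\right)^{2} + H = H + 3 \left(-2 + H\right)^{2}$)
$N{\left(Q \right)} = Q \left(-5 + Q\right)$
$p{\left(r,U \right)} = -32$ ($p{\left(r,U \right)} = 4 \left(-8\right) = -32$)
$V = 0$ ($V = 12 \cdot 0 = 0$)
$m{\left(-8 \right)} + V p{\left(N{\left(-1 \right)},-4 \right)} = \left(-8 + 3 \left(-2 - 8\right)^{2}\right) + 0 \left(-32\right) = \left(-8 + 3 \left(-10\right)^{2}\right) + 0 = \left(-8 + 3 \cdot 100\right) + 0 = \left(-8 + 300\right) + 0 = 292 + 0 = 292$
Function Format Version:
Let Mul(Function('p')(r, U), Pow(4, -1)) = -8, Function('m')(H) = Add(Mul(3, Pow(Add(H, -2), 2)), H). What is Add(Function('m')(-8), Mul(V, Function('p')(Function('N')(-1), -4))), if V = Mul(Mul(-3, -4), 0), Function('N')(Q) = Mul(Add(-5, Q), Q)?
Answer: 292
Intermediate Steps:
Function('m')(H) = Add(H, Mul(3, Pow(Add(-2, H), 2))) (Function('m')(H) = Add(Mul(3, Pow(Add(-2, H), 2)), H) = Add(H, Mul(3, Pow(Add(-2, H), 2))))
Function('N')(Q) = Mul(Q, Add(-5, Q))
Function('p')(r, U) = -32 (Function('p')(r, U) = Mul(4, -8) = -32)
V = 0 (V = Mul(12, 0) = 0)
Add(Function('m')(-8), Mul(V, Function('p')(Function('N')(-1), -4))) = Add(Add(-8, Mul(3, Pow(Add(-2, -8), 2))), Mul(0, -32)) = Add(Add(-8, Mul(3, Pow(-10, 2))), 0) = Add(Add(-8, Mul(3, 100)), 0) = Add(Add(-8, 300), 0) = Add(292, 0) = 292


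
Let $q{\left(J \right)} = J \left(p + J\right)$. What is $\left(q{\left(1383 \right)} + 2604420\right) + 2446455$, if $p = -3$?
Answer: $6959415$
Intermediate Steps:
$q{\left(J \right)} = J \left(-3 + J\right)$
$\left(q{\left(1383 \right)} + 2604420\right) + 2446455 = \left(1383 \left(-3 + 1383\right) + 2604420\right) + 2446455 = \left(1383 \cdot 1380 + 2604420\right) + 2446455 = \left(1908540 + 2604420\right) + 2446455 = 4512960 + 2446455 = 6959415$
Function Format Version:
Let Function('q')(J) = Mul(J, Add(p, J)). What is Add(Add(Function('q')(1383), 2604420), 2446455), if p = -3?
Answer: 6959415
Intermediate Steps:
Function('q')(J) = Mul(J, Add(-3, J))
Add(Add(Function('q')(1383), 2604420), 2446455) = Add(Add(Mul(1383, Add(-3, 1383)), 2604420), 2446455) = Add(Add(Mul(1383, 1380), 2604420), 2446455) = Add(Add(1908540, 2604420), 2446455) = Add(4512960, 2446455) = 6959415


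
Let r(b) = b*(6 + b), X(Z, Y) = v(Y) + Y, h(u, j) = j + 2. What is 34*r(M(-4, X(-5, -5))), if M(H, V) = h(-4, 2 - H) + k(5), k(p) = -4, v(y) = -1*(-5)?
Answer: 1360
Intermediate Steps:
v(y) = 5
h(u, j) = 2 + j
X(Z, Y) = 5 + Y
M(H, V) = -H (M(H, V) = (2 + (2 - H)) - 4 = (4 - H) - 4 = -H)
34*r(M(-4, X(-5, -5))) = 34*((-1*(-4))*(6 - 1*(-4))) = 34*(4*(6 + 4)) = 34*(4*10) = 34*40 = 1360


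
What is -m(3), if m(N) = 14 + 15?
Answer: -29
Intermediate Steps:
m(N) = 29
-m(3) = -1*29 = -29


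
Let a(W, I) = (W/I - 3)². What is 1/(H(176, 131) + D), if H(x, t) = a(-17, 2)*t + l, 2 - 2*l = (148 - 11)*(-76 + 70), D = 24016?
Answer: 4/167011 ≈ 2.3951e-5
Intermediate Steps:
l = 412 (l = 1 - (148 - 11)*(-76 + 70)/2 = 1 - 137*(-6)/2 = 1 - ½*(-822) = 1 + 411 = 412)
a(W, I) = (-3 + W/I)²
H(x, t) = 412 + 529*t/4 (H(x, t) = ((-1*(-17) + 3*2)²/2²)*t + 412 = ((17 + 6)²/4)*t + 412 = ((¼)*23²)*t + 412 = ((¼)*529)*t + 412 = 529*t/4 + 412 = 412 + 529*t/4)
1/(H(176, 131) + D) = 1/((412 + (529/4)*131) + 24016) = 1/((412 + 69299/4) + 24016) = 1/(70947/4 + 24016) = 1/(167011/4) = 4/167011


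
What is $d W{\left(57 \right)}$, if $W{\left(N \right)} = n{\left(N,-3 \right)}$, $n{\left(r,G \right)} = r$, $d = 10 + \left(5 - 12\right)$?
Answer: $171$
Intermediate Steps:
$d = 3$ ($d = 10 + \left(5 - 12\right) = 10 - 7 = 3$)
$W{\left(N \right)} = N$
$d W{\left(57 \right)} = 3 \cdot 57 = 171$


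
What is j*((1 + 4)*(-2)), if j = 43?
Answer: -430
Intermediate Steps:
j*((1 + 4)*(-2)) = 43*((1 + 4)*(-2)) = 43*(5*(-2)) = 43*(-10) = -430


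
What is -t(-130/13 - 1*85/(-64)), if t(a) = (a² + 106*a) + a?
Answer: 3492615/4096 ≈ 852.69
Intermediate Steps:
t(a) = a² + 107*a
-t(-130/13 - 1*85/(-64)) = -(-130/13 - 1*85/(-64))*(107 + (-130/13 - 1*85/(-64))) = -(-130*1/13 - 85*(-1/64))*(107 + (-130*1/13 - 85*(-1/64))) = -(-10 + 85/64)*(107 + (-10 + 85/64)) = -(-555)*(107 - 555/64)/64 = -(-555)*6293/(64*64) = -1*(-3492615/4096) = 3492615/4096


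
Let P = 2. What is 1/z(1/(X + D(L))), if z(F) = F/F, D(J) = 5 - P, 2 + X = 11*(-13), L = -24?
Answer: 1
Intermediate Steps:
X = -145 (X = -2 + 11*(-13) = -2 - 143 = -145)
D(J) = 3 (D(J) = 5 - 1*2 = 5 - 2 = 3)
z(F) = 1
1/z(1/(X + D(L))) = 1/1 = 1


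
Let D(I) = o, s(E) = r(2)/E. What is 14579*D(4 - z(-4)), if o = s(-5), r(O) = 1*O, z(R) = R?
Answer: -29158/5 ≈ -5831.6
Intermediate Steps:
r(O) = O
s(E) = 2/E
o = -⅖ (o = 2/(-5) = 2*(-⅕) = -⅖ ≈ -0.40000)
D(I) = -⅖
14579*D(4 - z(-4)) = 14579*(-⅖) = -29158/5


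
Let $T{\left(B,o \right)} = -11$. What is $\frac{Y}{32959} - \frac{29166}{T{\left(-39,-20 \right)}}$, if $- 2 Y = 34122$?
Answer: $\frac{961094523}{362549} \approx 2650.9$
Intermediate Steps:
$Y = -17061$ ($Y = \left(- \frac{1}{2}\right) 34122 = -17061$)
$\frac{Y}{32959} - \frac{29166}{T{\left(-39,-20 \right)}} = - \frac{17061}{32959} - \frac{29166}{-11} = \left(-17061\right) \frac{1}{32959} - - \frac{29166}{11} = - \frac{17061}{32959} + \frac{29166}{11} = \frac{961094523}{362549}$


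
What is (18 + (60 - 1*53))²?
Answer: 625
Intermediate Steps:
(18 + (60 - 1*53))² = (18 + (60 - 53))² = (18 + 7)² = 25² = 625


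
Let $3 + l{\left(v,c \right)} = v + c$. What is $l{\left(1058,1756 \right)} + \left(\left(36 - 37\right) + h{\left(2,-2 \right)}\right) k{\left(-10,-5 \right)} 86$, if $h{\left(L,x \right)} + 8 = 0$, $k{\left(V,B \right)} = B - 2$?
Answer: $8229$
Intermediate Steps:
$k{\left(V,B \right)} = -2 + B$
$h{\left(L,x \right)} = -8$ ($h{\left(L,x \right)} = -8 + 0 = -8$)
$l{\left(v,c \right)} = -3 + c + v$ ($l{\left(v,c \right)} = -3 + \left(v + c\right) = -3 + \left(c + v\right) = -3 + c + v$)
$l{\left(1058,1756 \right)} + \left(\left(36 - 37\right) + h{\left(2,-2 \right)}\right) k{\left(-10,-5 \right)} 86 = \left(-3 + 1756 + 1058\right) + \left(\left(36 - 37\right) - 8\right) \left(-2 - 5\right) 86 = 2811 + \left(-1 - 8\right) \left(-7\right) 86 = 2811 + \left(-9\right) \left(-7\right) 86 = 2811 + 63 \cdot 86 = 2811 + 5418 = 8229$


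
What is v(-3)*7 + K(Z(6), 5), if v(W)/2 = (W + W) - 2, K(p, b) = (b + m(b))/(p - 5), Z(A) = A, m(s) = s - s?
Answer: -107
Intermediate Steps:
m(s) = 0
K(p, b) = b/(-5 + p) (K(p, b) = (b + 0)/(p - 5) = b/(-5 + p))
v(W) = -4 + 4*W (v(W) = 2*((W + W) - 2) = 2*(2*W - 2) = 2*(-2 + 2*W) = -4 + 4*W)
v(-3)*7 + K(Z(6), 5) = (-4 + 4*(-3))*7 + 5/(-5 + 6) = (-4 - 12)*7 + 5/1 = -16*7 + 5*1 = -112 + 5 = -107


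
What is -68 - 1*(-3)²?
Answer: -77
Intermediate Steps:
-68 - 1*(-3)² = -68 - 1*9 = -68 - 9 = -77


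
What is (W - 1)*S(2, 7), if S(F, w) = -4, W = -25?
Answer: 104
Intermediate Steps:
(W - 1)*S(2, 7) = (-25 - 1)*(-4) = -26*(-4) = 104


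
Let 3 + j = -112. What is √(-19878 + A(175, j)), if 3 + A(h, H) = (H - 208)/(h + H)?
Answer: I*√17897745/30 ≈ 141.02*I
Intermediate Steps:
j = -115 (j = -3 - 112 = -115)
A(h, H) = -3 + (-208 + H)/(H + h) (A(h, H) = -3 + (H - 208)/(h + H) = -3 + (-208 + H)/(H + h))
√(-19878 + A(175, j)) = √(-19878 + (-208 - 3*175 - 2*(-115))/(-115 + 175)) = √(-19878 + (-208 - 525 + 230)/60) = √(-19878 + (1/60)*(-503)) = √(-19878 - 503/60) = √(-1193183/60) = I*√17897745/30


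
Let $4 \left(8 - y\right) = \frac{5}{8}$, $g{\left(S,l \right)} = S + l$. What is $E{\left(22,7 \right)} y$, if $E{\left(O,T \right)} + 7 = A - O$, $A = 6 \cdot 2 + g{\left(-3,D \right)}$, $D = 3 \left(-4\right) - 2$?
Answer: $- \frac{4267}{16} \approx -266.69$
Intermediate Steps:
$D = -14$ ($D = -12 - 2 = -14$)
$y = \frac{251}{32}$ ($y = 8 - \frac{5 \cdot \frac{1}{8}}{4} = 8 - \frac{5}{32} = \frac{251}{32} \approx 7.8438$)
$A = -5$ ($A = 6 \cdot 2 - 17 = 12 - 17 = -5$)
$E{\left(O,T \right)} = -12 - O$ ($E{\left(O,T \right)} = -7 - \left(5 + O\right) = -12 - O$)
$E{\left(22,7 \right)} y = \left(-12 - 22\right) \frac{251}{32} = \left(-34\right) \frac{251}{32} = - \frac{4267}{16}$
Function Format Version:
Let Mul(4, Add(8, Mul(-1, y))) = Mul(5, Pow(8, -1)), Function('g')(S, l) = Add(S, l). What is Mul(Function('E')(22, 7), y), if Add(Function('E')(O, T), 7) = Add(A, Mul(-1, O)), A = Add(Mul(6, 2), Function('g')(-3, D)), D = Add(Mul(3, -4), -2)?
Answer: Rational(-4267, 16) ≈ -266.69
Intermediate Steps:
D = -14 (D = Add(-12, -2) = -14)
y = Rational(251, 32) (y = Add(8, Mul(Rational(-1, 4), Mul(5, Pow(8, -1)))) = Add(8, Mul(Rational(-1, 4), Mul(5, Rational(1, 8)))) = Add(8, Mul(Rational(-1, 4), Rational(5, 8))) = Add(8, Rational(-5, 32)) = Rational(251, 32) ≈ 7.8438)
A = -5 (A = Add(Mul(6, 2), Add(-3, -14)) = Add(12, -17) = -5)
Function('E')(O, T) = Add(-12, Mul(-1, O)) (Function('E')(O, T) = Add(-7, Add(-5, Mul(-1, O))) = Add(-12, Mul(-1, O)))
Mul(Function('E')(22, 7), y) = Mul(Add(-12, Mul(-1, 22)), Rational(251, 32)) = Mul(Add(-12, -22), Rational(251, 32)) = Mul(-34, Rational(251, 32)) = Rational(-4267, 16)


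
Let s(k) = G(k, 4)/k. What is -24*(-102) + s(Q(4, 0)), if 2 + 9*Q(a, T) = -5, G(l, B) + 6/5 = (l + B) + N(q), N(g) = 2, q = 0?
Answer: 85499/35 ≈ 2442.8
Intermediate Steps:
G(l, B) = 4/5 + B + l (G(l, B) = -6/5 + ((l + B) + 2) = -6/5 + ((B + l) + 2) = -6/5 + (2 + B + l) = 4/5 + B + l)
Q(a, T) = -7/9 (Q(a, T) = -2/9 + (1/9)*(-5) = -2/9 - 5/9 = -7/9)
s(k) = (24/5 + k)/k (s(k) = (4/5 + 4 + k)/k = (24/5 + k)/k)
-24*(-102) + s(Q(4, 0)) = -24*(-102) + (24/5 - 7/9)/(-7/9) = 2448 - 9/7*181/45 = 2448 - 181/35 = 85499/35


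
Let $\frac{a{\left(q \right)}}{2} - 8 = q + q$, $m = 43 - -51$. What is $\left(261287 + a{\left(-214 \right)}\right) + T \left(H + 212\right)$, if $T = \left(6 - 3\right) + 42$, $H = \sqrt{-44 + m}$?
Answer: $269987 + 225 \sqrt{2} \approx 2.7031 \cdot 10^{5}$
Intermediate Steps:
$m = 94$ ($m = 43 + 51 = 94$)
$H = 5 \sqrt{2}$ ($H = \sqrt{-44 + 94} = \sqrt{50} = 5 \sqrt{2} \approx 7.0711$)
$a{\left(q \right)} = 16 + 4 q$ ($a{\left(q \right)} = 16 + 2 \left(q + q\right) = 16 + 2 \cdot 2 q = 16 + 4 q$)
$T = 45$ ($T = 3 + 42 = 45$)
$\left(261287 + a{\left(-214 \right)}\right) + T \left(H + 212\right) = \left(261287 + \left(16 + 4 \left(-214\right)\right)\right) + 45 \left(5 \sqrt{2} + 212\right) = \left(261287 + \left(16 - 856\right)\right) + 45 \left(212 + 5 \sqrt{2}\right) = \left(261287 - 840\right) + \left(9540 + 225 \sqrt{2}\right) = 260447 + \left(9540 + 225 \sqrt{2}\right) = 269987 + 225 \sqrt{2}$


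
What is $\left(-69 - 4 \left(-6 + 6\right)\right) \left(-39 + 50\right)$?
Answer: $-759$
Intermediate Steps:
$\left(-69 - 4 \left(-6 + 6\right)\right) \left(-39 + 50\right) = \left(-69 - 0\right) 11 = \left(-69 + 0\right) 11 = \left(-69\right) 11 = -759$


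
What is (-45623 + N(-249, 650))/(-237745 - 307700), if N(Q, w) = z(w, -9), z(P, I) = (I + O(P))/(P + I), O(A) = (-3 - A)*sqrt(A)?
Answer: 1720256/20566485 + 653*sqrt(26)/69926049 ≈ 0.083691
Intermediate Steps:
O(A) = sqrt(A)*(-3 - A)
z(P, I) = (I + sqrt(P)*(-3 - P))/(I + P) (z(P, I) = (I + sqrt(P)*(-3 - P))/(P + I) = (I + sqrt(P)*(-3 - P))/(I + P))
N(Q, w) = (-9 - sqrt(w)*(3 + w))/(-9 + w)
(-45623 + N(-249, 650))/(-237745 - 307700) = (-45623 + (-9 + sqrt(650)*(-3 - 1*650))/(-9 + 650))/(-237745 - 307700) = (-45623 + (-9 + (5*sqrt(26))*(-3 - 650))/641)/(-545445) = (-45623 + (-9 + (5*sqrt(26))*(-653))/641)*(-1/545445) = (-45623 + (-9 - 3265*sqrt(26))/641)*(-1/545445) = (-45623 + (-9/641 - 3265*sqrt(26)/641))*(-1/545445) = (-29244352/641 - 3265*sqrt(26)/641)*(-1/545445) = 1720256/20566485 + 653*sqrt(26)/69926049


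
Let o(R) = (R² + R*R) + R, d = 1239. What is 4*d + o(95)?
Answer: 23101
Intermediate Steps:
o(R) = R + 2*R² (o(R) = (R² + R²) + R = 2*R² + R = R + 2*R²)
4*d + o(95) = 4*1239 + 95*(1 + 2*95) = 4956 + 95*(1 + 190) = 4956 + 95*191 = 4956 + 18145 = 23101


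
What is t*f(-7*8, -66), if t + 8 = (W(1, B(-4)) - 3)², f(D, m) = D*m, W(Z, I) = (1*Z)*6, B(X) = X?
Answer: 3696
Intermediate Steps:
W(Z, I) = 6*Z (W(Z, I) = Z*6 = 6*Z)
t = 1 (t = -8 + (6*1 - 3)² = -8 + (6 - 3)² = -8 + 3² = -8 + 9 = 1)
t*f(-7*8, -66) = 1*(-7*8*(-66)) = 1*(-56*(-66)) = 1*3696 = 3696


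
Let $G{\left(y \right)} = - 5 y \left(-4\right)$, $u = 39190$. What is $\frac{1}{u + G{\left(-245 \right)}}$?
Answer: $\frac{1}{34290} \approx 2.9163 \cdot 10^{-5}$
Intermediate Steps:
$G{\left(y \right)} = 20 y$
$\frac{1}{u + G{\left(-245 \right)}} = \frac{1}{39190 + 20 \left(-245\right)} = \frac{1}{39190 - 4900} = \frac{1}{34290}$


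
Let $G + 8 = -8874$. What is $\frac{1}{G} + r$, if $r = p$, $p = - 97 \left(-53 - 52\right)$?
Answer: $\frac{90463169}{8882} \approx 10185.0$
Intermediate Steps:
$G = -8882$ ($G = -8 - 8874 = -8882$)
$p = 10185$ ($p = \left(-97\right) \left(-105\right) = 10185$)
$r = 10185$
$\frac{1}{G} + r = \frac{1}{-8882} + 10185 = - \frac{1}{8882} + 10185 = \frac{90463169}{8882}$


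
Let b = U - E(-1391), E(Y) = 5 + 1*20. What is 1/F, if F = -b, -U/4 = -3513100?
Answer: -1/14052375 ≈ -7.1162e-8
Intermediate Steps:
U = 14052400 (U = -4*(-3513100) = 14052400)
E(Y) = 25 (E(Y) = 5 + 20 = 25)
b = 14052375 (b = 14052400 - 1*25 = 14052400 - 25 = 14052375)
F = -14052375 (F = -1*14052375 = -14052375)
1/F = 1/(-14052375) = -1/14052375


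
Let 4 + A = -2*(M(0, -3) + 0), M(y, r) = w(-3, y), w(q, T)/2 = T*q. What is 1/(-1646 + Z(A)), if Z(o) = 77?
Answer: -1/1569 ≈ -0.00063735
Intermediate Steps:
w(q, T) = 2*T*q (w(q, T) = 2*(T*q) = 2*T*q)
M(y, r) = -6*y (M(y, r) = 2*y*(-3) = -6*y)
A = -4 (A = -4 - 2*(-6*0 + 0) = -4 - 2*(0 + 0) = -4 - 2*0 = -4 + 0 = -4)
1/(-1646 + Z(A)) = 1/(-1646 + 77) = 1/(-1569) = -1/1569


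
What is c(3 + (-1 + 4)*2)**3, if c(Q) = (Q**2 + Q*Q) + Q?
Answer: 5000211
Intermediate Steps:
c(Q) = Q + 2*Q**2 (c(Q) = (Q**2 + Q**2) + Q = 2*Q**2 + Q = Q + 2*Q**2)
c(3 + (-1 + 4)*2)**3 = ((3 + (-1 + 4)*2)*(1 + 2*(3 + (-1 + 4)*2)))**3 = ((3 + 3*2)*(1 + 2*(3 + 3*2)))**3 = ((3 + 6)*(1 + 2*(3 + 6)))**3 = (9*(1 + 2*9))**3 = (9*(1 + 18))**3 = (9*19)**3 = 171**3 = 5000211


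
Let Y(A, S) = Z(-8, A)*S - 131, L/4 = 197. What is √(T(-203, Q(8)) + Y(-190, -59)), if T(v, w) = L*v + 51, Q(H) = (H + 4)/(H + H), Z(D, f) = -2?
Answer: I*√159926 ≈ 399.91*I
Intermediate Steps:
L = 788 (L = 4*197 = 788)
Q(H) = (4 + H)/(2*H) (Q(H) = (4 + H)/((2*H)) = (4 + H)*(1/(2*H)) = (4 + H)/(2*H))
T(v, w) = 51 + 788*v (T(v, w) = 788*v + 51 = 51 + 788*v)
Y(A, S) = -131 - 2*S (Y(A, S) = -2*S - 131 = -131 - 2*S)
√(T(-203, Q(8)) + Y(-190, -59)) = √((51 + 788*(-203)) + (-131 - 2*(-59))) = √((51 - 159964) + (-131 + 118)) = √(-159913 - 13) = √(-159926) = I*√159926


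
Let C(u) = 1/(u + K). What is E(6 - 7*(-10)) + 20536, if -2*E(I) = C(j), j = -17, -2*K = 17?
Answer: 1047337/51 ≈ 20536.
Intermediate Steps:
K = -17/2 (K = -½*17 = -17/2 ≈ -8.5000)
C(u) = 1/(-17/2 + u) (C(u) = 1/(u - 17/2) = 1/(-17/2 + u))
E(I) = 1/51 (E(I) = -1/(-17 + 2*(-17)) = -1/(-17 - 34) = -1/(-51) = -(-1)/51 = -½*(-2/51) = 1/51)
E(6 - 7*(-10)) + 20536 = 1/51 + 20536 = 1047337/51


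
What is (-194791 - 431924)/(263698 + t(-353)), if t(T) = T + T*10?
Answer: -41781/17321 ≈ -2.4122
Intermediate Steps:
t(T) = 11*T (t(T) = T + 10*T = 11*T)
(-194791 - 431924)/(263698 + t(-353)) = (-194791 - 431924)/(263698 + 11*(-353)) = -626715/(263698 - 3883) = -626715/259815 = -626715*1/259815 = -41781/17321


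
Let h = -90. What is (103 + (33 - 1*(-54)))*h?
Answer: -17100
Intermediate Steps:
(103 + (33 - 1*(-54)))*h = (103 + (33 - 1*(-54)))*(-90) = (103 + (33 + 54))*(-90) = (103 + 87)*(-90) = 190*(-90) = -17100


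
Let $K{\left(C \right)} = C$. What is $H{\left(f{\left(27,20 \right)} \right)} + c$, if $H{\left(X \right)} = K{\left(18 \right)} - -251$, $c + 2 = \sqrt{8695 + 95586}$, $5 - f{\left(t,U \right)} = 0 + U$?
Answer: $267 + \sqrt{104281} \approx 589.93$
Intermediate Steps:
$f{\left(t,U \right)} = 5 - U$ ($f{\left(t,U \right)} = 5 - \left(0 + U\right) = 5 - U$)
$c = -2 + \sqrt{104281}$ ($c = -2 + \sqrt{8695 + 95586} = -2 + \sqrt{104281} \approx 320.93$)
$H{\left(X \right)} = 269$ ($H{\left(X \right)} = 18 - -251 = 18 + 251 = 269$)
$H{\left(f{\left(27,20 \right)} \right)} + c = 269 - \left(2 - \sqrt{104281}\right) = 267 + \sqrt{104281}$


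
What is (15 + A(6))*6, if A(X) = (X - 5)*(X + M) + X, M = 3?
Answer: 180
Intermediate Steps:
A(X) = X + (-5 + X)*(3 + X) (A(X) = (X - 5)*(X + 3) + X = (-5 + X)*(3 + X) + X = X + (-5 + X)*(3 + X))
(15 + A(6))*6 = (15 + (-15 + 6² - 1*6))*6 = (15 + (-15 + 36 - 6))*6 = (15 + 15)*6 = 30*6 = 180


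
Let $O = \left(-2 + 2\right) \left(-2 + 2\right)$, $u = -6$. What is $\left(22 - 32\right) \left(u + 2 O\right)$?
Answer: $60$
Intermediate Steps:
$O = 0$ ($O = 0 \cdot 0 = 0$)
$\left(22 - 32\right) \left(u + 2 O\right) = \left(22 - 32\right) \left(-6 + 2 \cdot 0\right) = - 10 \left(-6 + 0\right) = \left(-10\right) \left(-6\right) = 60$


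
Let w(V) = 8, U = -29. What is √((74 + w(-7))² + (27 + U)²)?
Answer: 58*√2 ≈ 82.024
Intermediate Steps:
√((74 + w(-7))² + (27 + U)²) = √((74 + 8)² + (27 - 29)²) = √(82² + (-2)²) = √(6724 + 4) = √6728 = 58*√2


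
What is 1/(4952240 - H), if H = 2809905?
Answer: 1/2142335 ≈ 4.6678e-7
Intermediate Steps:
1/(4952240 - H) = 1/(4952240 - 1*2809905) = 1/(4952240 - 2809905) = 1/2142335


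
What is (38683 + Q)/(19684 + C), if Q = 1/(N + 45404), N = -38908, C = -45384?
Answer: -251284769/166947200 ≈ -1.5052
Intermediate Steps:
Q = 1/6496 (Q = 1/(-38908 + 45404) = 1/6496 ≈ 0.00015394)
(38683 + Q)/(19684 + C) = (38683 + 1/6496)/(19684 - 45384) = (251284769/6496)/(-25700) = (251284769/6496)*(-1/25700) = -251284769/166947200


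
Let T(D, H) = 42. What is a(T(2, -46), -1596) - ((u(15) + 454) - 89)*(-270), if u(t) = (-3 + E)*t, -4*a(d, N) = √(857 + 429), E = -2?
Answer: 78300 - √1286/4 ≈ 78291.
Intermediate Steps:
a(d, N) = -√1286/4 (a(d, N) = -√(857 + 429)/4 = -√1286/4)
u(t) = -5*t (u(t) = (-3 - 2)*t = -5*t)
a(T(2, -46), -1596) - ((u(15) + 454) - 89)*(-270) = -√1286/4 - ((-5*15 + 454) - 89)*(-270) = -√1286/4 - ((-75 + 454) - 89)*(-270) = -√1286/4 - (379 - 89)*(-270) = -√1286/4 - 290*(-270) = -√1286/4 - 1*(-78300) = -√1286/4 + 78300 = 78300 - √1286/4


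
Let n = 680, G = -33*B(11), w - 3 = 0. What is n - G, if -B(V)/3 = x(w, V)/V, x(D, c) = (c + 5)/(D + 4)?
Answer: 4616/7 ≈ 659.43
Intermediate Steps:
w = 3 (w = 3 + 0 = 3)
x(D, c) = (5 + c)/(4 + D)
B(V) = -3*(5/7 + V/7)/V (B(V) = -3*(5 + V)/(4 + 3)/V = -3*(5 + V)/7/V = -3*(5/7 + V/7)/V)
G = 144/7 (G = -99*(-5 - 1*11)/(7*11) = -99*(-5 - 11)/(7*11) = -99*(-16)/(7*11) = -33*(-48/77) = 144/7 ≈ 20.571)
n - G = 680 - 1*144/7 = 680 - 144/7 = 4616/7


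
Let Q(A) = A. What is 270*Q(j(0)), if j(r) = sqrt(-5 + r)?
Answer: 270*I*sqrt(5) ≈ 603.74*I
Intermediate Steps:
270*Q(j(0)) = 270*sqrt(-5 + 0) = 270*sqrt(-5) = 270*(I*sqrt(5)) = 270*I*sqrt(5)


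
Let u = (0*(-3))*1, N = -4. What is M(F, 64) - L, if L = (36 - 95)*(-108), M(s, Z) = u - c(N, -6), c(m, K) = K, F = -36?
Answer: -6366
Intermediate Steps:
u = 0 (u = 0*1 = 0)
M(s, Z) = 6 (M(s, Z) = 0 - 1*(-6) = 0 + 6 = 6)
L = 6372 (L = -59*(-108) = 6372)
M(F, 64) - L = 6 - 1*6372 = 6 - 6372 = -6366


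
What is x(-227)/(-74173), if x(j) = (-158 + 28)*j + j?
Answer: -29283/74173 ≈ -0.39479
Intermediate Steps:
x(j) = -129*j (x(j) = -130*j + j = -129*j)
x(-227)/(-74173) = -129*(-227)/(-74173) = 29283*(-1/74173) = -29283/74173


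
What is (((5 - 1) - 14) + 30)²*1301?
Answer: 520400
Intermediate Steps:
(((5 - 1) - 14) + 30)²*1301 = ((4 - 14) + 30)²*1301 = (-10 + 30)²*1301 = 20²*1301 = 400*1301 = 520400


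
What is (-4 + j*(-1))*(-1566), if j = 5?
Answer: 14094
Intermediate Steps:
(-4 + j*(-1))*(-1566) = (-4 + 5*(-1))*(-1566) = (-4 - 5)*(-1566) = -9*(-1566) = 14094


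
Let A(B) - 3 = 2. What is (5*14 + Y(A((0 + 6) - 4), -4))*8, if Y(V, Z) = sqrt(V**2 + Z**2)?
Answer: 560 + 8*sqrt(41) ≈ 611.22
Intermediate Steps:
A(B) = 5 (A(B) = 3 + 2 = 5)
(5*14 + Y(A((0 + 6) - 4), -4))*8 = (5*14 + sqrt(5**2 + (-4)**2))*8 = (70 + sqrt(25 + 16))*8 = (70 + sqrt(41))*8 = 560 + 8*sqrt(41)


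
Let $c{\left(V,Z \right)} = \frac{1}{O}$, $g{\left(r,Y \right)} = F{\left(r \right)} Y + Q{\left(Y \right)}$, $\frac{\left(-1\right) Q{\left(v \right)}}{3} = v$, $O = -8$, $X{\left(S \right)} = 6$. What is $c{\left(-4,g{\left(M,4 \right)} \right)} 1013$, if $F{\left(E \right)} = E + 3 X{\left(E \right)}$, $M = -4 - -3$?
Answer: $- \frac{1013}{8} \approx -126.63$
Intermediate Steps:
$M = -1$ ($M = -4 + 3 = -1$)
$F{\left(E \right)} = 18 + E$ ($F{\left(E \right)} = E + 3 \cdot 6 = E + 18 = 18 + E$)
$Q{\left(v \right)} = - 3 v$
$g{\left(r,Y \right)} = - 3 Y + Y \left(18 + r\right)$ ($g{\left(r,Y \right)} = \left(18 + r\right) Y - 3 Y = Y \left(18 + r\right) - 3 Y = - 3 Y + Y \left(18 + r\right)$)
$c{\left(V,Z \right)} = - \frac{1}{8}$ ($c{\left(V,Z \right)} = \frac{1}{-8} = - \frac{1}{8}$)
$c{\left(-4,g{\left(M,4 \right)} \right)} 1013 = \left(- \frac{1}{8}\right) 1013 = - \frac{1013}{8}$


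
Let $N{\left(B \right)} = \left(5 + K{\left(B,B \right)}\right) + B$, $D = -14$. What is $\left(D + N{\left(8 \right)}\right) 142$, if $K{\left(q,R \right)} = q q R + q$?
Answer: $73698$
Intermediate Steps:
$K{\left(q,R \right)} = q + R q^{2}$ ($K{\left(q,R \right)} = q^{2} R + q = R q^{2} + q = q + R q^{2}$)
$N{\left(B \right)} = 5 + B + B \left(1 + B^{2}\right)$ ($N{\left(B \right)} = \left(5 + B \left(1 + B B\right)\right) + B = \left(5 + B \left(1 + B^{2}\right)\right) + B = 5 + B + B \left(1 + B^{2}\right)$)
$\left(D + N{\left(8 \right)}\right) 142 = \left(-14 + \left(5 + 8^{3} + 2 \cdot 8\right)\right) 142 = \left(-14 + \left(5 + 512 + 16\right)\right) 142 = \left(-14 + 533\right) 142 = 519 \cdot 142 = 73698$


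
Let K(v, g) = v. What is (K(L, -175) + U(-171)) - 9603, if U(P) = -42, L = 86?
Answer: -9559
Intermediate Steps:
(K(L, -175) + U(-171)) - 9603 = (86 - 42) - 9603 = 44 - 9603 = -9559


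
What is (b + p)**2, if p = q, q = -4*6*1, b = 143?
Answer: 14161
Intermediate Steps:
q = -24 (q = -24*1 = -24)
p = -24
(b + p)**2 = (143 - 24)**2 = 119**2 = 14161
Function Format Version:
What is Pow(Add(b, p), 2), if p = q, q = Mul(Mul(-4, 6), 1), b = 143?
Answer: 14161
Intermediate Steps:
q = -24 (q = Mul(-24, 1) = -24)
p = -24
Pow(Add(b, p), 2) = Pow(Add(143, -24), 2) = Pow(119, 2) = 14161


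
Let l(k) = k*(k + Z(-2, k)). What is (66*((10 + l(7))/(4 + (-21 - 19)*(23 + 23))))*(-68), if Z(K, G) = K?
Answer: 110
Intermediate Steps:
l(k) = k*(-2 + k) (l(k) = k*(k - 2) = k*(-2 + k))
(66*((10 + l(7))/(4 + (-21 - 19)*(23 + 23))))*(-68) = (66*((10 + 7*(-2 + 7))/(4 + (-21 - 19)*(23 + 23))))*(-68) = (66*((10 + 7*5)/(4 - 40*46)))*(-68) = (66*((10 + 35)/(4 - 1840)))*(-68) = (66*(45/(-1836)))*(-68) = (66*(45*(-1/1836)))*(-68) = (66*(-5/204))*(-68) = -55/34*(-68) = 110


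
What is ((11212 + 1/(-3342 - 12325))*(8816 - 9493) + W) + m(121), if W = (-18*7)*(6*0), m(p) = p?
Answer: -118918843124/15667 ≈ -7.5904e+6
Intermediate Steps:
W = 0 (W = -126*0 = 0)
((11212 + 1/(-3342 - 12325))*(8816 - 9493) + W) + m(121) = ((11212 + 1/(-3342 - 12325))*(8816 - 9493) + 0) + 121 = ((11212 + 1/(-15667))*(-677) + 0) + 121 = ((11212 - 1/15667)*(-677) + 0) + 121 = ((175658403/15667)*(-677) + 0) + 121 = (-118920738831/15667 + 0) + 121 = -118920738831/15667 + 121 = -118918843124/15667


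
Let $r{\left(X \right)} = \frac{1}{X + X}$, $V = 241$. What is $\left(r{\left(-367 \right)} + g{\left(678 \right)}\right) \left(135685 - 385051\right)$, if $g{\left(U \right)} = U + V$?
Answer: $- \frac{84104294235}{367} \approx -2.2917 \cdot 10^{8}$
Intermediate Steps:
$g{\left(U \right)} = 241 + U$ ($g{\left(U \right)} = U + 241 = 241 + U$)
$r{\left(X \right)} = \frac{1}{2 X}$
$\left(r{\left(-367 \right)} + g{\left(678 \right)}\right) \left(135685 - 385051\right) = \left(\frac{1}{2 \left(-367\right)} + \left(241 + 678\right)\right) \left(135685 - 385051\right) = \left(\frac{1}{2} \left(- \frac{1}{367}\right) + 919\right) \left(-249366\right) = \left(- \frac{1}{734} + 919\right) \left(-249366\right) = \frac{674545}{734} \left(-249366\right) = - \frac{84104294235}{367}$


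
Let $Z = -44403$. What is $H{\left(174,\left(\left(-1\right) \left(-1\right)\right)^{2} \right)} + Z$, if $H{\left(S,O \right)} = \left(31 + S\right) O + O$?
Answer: $-44197$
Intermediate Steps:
$H{\left(S,O \right)} = O + O \left(31 + S\right)$ ($H{\left(S,O \right)} = O \left(31 + S\right) + O = O + O \left(31 + S\right)$)
$H{\left(174,\left(\left(-1\right) \left(-1\right)\right)^{2} \right)} + Z = \left(\left(-1\right) \left(-1\right)\right)^{2} \left(32 + 174\right) - 44403 = 1^{2} \cdot 206 - 44403 = 1 \cdot 206 - 44403 = 206 - 44403 = -44197$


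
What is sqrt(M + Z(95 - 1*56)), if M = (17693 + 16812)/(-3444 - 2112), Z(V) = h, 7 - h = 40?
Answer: I*sqrt(302597817)/2778 ≈ 6.2618*I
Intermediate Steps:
h = -33 (h = 7 - 1*40 = 7 - 40 = -33)
Z(V) = -33
M = -34505/5556 (M = 34505/(-5556) = 34505*(-1/5556) = -34505/5556 ≈ -6.2104)
sqrt(M + Z(95 - 1*56)) = sqrt(-34505/5556 - 33) = sqrt(-217853/5556) = I*sqrt(302597817)/2778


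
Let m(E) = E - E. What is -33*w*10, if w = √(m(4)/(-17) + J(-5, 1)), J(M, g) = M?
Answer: -330*I*√5 ≈ -737.9*I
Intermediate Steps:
m(E) = 0
w = I*√5 (w = √(0/(-17) - 5) = √(0*(-1/17) - 5) = √(0 - 5) = √(-5) = I*√5 ≈ 2.2361*I)
-33*w*10 = -33*I*√5*10 = -330*I*√5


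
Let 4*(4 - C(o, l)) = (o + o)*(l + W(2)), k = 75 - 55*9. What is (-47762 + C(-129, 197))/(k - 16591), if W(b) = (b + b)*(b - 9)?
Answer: 73715/34022 ≈ 2.1667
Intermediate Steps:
W(b) = 2*b*(-9 + b) (W(b) = (2*b)*(-9 + b) = 2*b*(-9 + b))
k = -420 (k = 75 - 495 = -420)
C(o, l) = 4 - o*(-28 + l)/2 (C(o, l) = 4 - (o + o)*(l + 2*2*(-9 + 2))/4 = 4 - 2*o*(l + 2*2*(-7))/4 = 4 - 2*o*(l - 28)/4 = 4 - 2*o*(-28 + l)/4 = 4 - o*(-28 + l)/2)
(-47762 + C(-129, 197))/(k - 16591) = (-47762 + (4 + 14*(-129) - ½*197*(-129)))/(-420 - 16591) = (-47762 + (4 - 1806 + 25413/2))/(-17011) = (-47762 + 21809/2)*(-1/17011) = -73715/2*(-1/17011) = 73715/34022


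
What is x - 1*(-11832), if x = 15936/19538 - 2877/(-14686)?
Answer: 242521855107/20495362 ≈ 11833.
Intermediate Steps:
x = 20731923/20495362 (x = 15936*(1/19538) - 2877*(-1/14686) = 7968/9769 + 411/2098 = 20731923/20495362 ≈ 1.0115)
x - 1*(-11832) = 20731923/20495362 - 1*(-11832) = 20731923/20495362 + 11832 = 242521855107/20495362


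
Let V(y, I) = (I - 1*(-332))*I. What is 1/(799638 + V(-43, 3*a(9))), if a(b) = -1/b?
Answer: 9/7195747 ≈ 1.2507e-6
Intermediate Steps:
V(y, I) = I*(332 + I) (V(y, I) = (I + 332)*I = (332 + I)*I = I*(332 + I))
1/(799638 + V(-43, 3*a(9))) = 1/(799638 + (3*(-1/9))*(332 + 3*(-1/9))) = 1/(799638 + (3*(-1*⅑))*(332 + 3*(-1*⅑))) = 1/(799638 + (3*(-⅑))*(332 + 3*(-⅑))) = 1/(799638 - (332 - ⅓)/3) = 1/(799638 - ⅓*995/3) = 1/(799638 - 995/9) = 1/(7195747/9) = 9/7195747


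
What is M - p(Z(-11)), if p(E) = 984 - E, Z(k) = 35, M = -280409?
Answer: -281358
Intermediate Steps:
M - p(Z(-11)) = -280409 - (984 - 1*35) = -280409 - (984 - 35) = -280409 - 1*949 = -280409 - 949 = -281358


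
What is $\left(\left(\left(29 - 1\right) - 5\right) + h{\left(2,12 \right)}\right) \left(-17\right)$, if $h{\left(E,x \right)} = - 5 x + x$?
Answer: $425$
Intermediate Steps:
$h{\left(E,x \right)} = - 4 x$
$\left(\left(\left(29 - 1\right) - 5\right) + h{\left(2,12 \right)}\right) \left(-17\right) = \left(\left(\left(29 - 1\right) - 5\right) - 48\right) \left(-17\right) = \left(\left(28 - 5\right) - 48\right) \left(-17\right) = \left(23 - 48\right) \left(-17\right) = \left(-25\right) \left(-17\right) = 425$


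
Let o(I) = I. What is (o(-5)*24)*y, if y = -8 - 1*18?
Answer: 3120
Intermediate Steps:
y = -26 (y = -8 - 18 = -26)
(o(-5)*24)*y = -5*24*(-26) = -120*(-26) = 3120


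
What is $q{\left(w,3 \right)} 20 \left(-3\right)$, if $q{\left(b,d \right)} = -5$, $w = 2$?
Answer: $300$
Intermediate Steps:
$q{\left(w,3 \right)} 20 \left(-3\right) = - 5 \cdot 20 \left(-3\right) = \left(-5\right) \left(-60\right) = 300$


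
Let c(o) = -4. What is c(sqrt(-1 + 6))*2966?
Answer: -11864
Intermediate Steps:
c(sqrt(-1 + 6))*2966 = -4*2966 = -11864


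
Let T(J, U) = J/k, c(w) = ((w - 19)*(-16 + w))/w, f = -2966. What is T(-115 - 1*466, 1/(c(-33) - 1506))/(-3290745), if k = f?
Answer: -581/9760349670 ≈ -5.9527e-8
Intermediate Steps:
c(w) = (-19 + w)*(-16 + w)/w (c(w) = ((-19 + w)*(-16 + w))/w = (-19 + w)*(-16 + w)/w)
k = -2966
T(J, U) = -J/2966 (T(J, U) = J/(-2966) = J*(-1/2966) = -J/2966)
T(-115 - 1*466, 1/(c(-33) - 1506))/(-3290745) = -(-115 - 1*466)/2966/(-3290745) = -(-115 - 466)/2966*(-1/3290745) = -1/2966*(-581)*(-1/3290745) = (581/2966)*(-1/3290745) = -581/9760349670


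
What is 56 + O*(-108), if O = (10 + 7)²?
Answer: -31156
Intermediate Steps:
O = 289 (O = 17² = 289)
56 + O*(-108) = 56 + 289*(-108) = 56 - 31212 = -31156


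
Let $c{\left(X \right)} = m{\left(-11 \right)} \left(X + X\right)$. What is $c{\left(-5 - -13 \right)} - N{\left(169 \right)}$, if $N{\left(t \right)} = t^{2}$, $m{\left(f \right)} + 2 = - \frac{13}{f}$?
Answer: $- \frac{314315}{11} \approx -28574.0$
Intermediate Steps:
$m{\left(f \right)} = -2 - \frac{13}{f}$
$c{\left(X \right)} = - \frac{18 X}{11}$ ($c{\left(X \right)} = \left(-2 - \frac{13}{-11}\right) \left(X + X\right) = \left(-2 - - \frac{13}{11}\right) 2 X = \left(-2 + \frac{13}{11}\right) 2 X = - \frac{9 \cdot 2 X}{11} = - \frac{18 X}{11}$)
$c{\left(-5 - -13 \right)} - N{\left(169 \right)} = - \frac{18 \left(-5 - -13\right)}{11} - 169^{2} = - \frac{18 \left(-5 + 13\right)}{11} - 28561 = \left(- \frac{18}{11}\right) 8 - 28561 = - \frac{144}{11} - 28561 = - \frac{314315}{11}$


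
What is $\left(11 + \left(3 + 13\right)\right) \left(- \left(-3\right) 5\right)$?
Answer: $405$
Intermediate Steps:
$\left(11 + \left(3 + 13\right)\right) \left(- \left(-3\right) 5\right) = \left(11 + 16\right) \left(\left(-1\right) \left(-15\right)\right) = 27 \cdot 15 = 405$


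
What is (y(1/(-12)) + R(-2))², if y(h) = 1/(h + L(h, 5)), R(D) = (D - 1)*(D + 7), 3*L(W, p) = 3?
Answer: 23409/121 ≈ 193.46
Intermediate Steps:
L(W, p) = 1 (L(W, p) = (⅓)*3 = 1)
R(D) = (-1 + D)*(7 + D)
y(h) = 1/(1 + h) (y(h) = 1/(h + 1) = 1/(1 + h))
(y(1/(-12)) + R(-2))² = (1/(1 + 1/(-12)) + (-7 + (-2)² + 6*(-2)))² = (1/(1 - 1/12) + (-7 + 4 - 12))² = (1/(11/12) - 15)² = (12/11 - 15)² = (-153/11)² = 23409/121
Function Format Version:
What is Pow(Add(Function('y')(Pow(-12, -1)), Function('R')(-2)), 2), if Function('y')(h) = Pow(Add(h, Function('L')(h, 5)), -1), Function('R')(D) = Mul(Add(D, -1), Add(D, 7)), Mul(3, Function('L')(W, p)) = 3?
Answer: Rational(23409, 121) ≈ 193.46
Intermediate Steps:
Function('L')(W, p) = 1 (Function('L')(W, p) = Mul(Rational(1, 3), 3) = 1)
Function('R')(D) = Mul(Add(-1, D), Add(7, D))
Function('y')(h) = Pow(Add(1, h), -1) (Function('y')(h) = Pow(Add(h, 1), -1) = Pow(Add(1, h), -1))
Pow(Add(Function('y')(Pow(-12, -1)), Function('R')(-2)), 2) = Pow(Add(Pow(Add(1, Pow(-12, -1)), -1), Add(-7, Pow(-2, 2), Mul(6, -2))), 2) = Pow(Add(Pow(Add(1, Rational(-1, 12)), -1), Add(-7, 4, -12)), 2) = Pow(Add(Pow(Rational(11, 12), -1), -15), 2) = Pow(Add(Rational(12, 11), -15), 2) = Pow(Rational(-153, 11), 2) = Rational(23409, 121)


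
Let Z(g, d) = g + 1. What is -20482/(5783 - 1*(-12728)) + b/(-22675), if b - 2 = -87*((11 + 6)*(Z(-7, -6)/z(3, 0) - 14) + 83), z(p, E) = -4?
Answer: -1346041107/839473850 ≈ -1.6034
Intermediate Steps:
Z(g, d) = 1 + g
b = 22537/2 (b = 2 - 87*((11 + 6)*((1 - 7)/(-4) - 14) + 83) = 2 - 87*(17*(-6*(-1/4) - 14) + 83) = 2 - 87*(17*(3/2 - 14) + 83) = 2 - 87*(17*(-25/2) + 83) = 2 - 87*(-425/2 + 83) = 2 - 87*(-259/2) = 2 + 22533/2 = 22537/2 ≈ 11269.)
-20482/(5783 - 1*(-12728)) + b/(-22675) = -20482/(5783 - 1*(-12728)) + (22537/2)/(-22675) = -20482/(5783 + 12728) + (22537/2)*(-1/22675) = -20482/18511 - 22537/45350 = -1346041107/839473850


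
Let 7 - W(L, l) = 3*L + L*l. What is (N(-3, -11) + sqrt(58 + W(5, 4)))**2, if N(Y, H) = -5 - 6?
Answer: (11 - sqrt(30))**2 ≈ 30.501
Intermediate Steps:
N(Y, H) = -11
W(L, l) = 7 - 3*L - L*l (W(L, l) = 7 - (3*L + L*l) = 7 + (-3*L - L*l) = 7 - 3*L - L*l)
(N(-3, -11) + sqrt(58 + W(5, 4)))**2 = (-11 + sqrt(58 + (7 - 3*5 - 1*5*4)))**2 = (-11 + sqrt(58 + (7 - 15 - 20)))**2 = (-11 + sqrt(58 - 28))**2 = (-11 + sqrt(30))**2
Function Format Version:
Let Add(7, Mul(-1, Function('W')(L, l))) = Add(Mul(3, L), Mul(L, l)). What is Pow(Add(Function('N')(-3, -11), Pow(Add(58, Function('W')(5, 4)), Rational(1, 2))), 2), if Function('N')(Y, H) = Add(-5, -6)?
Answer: Pow(Add(11, Mul(-1, Pow(30, Rational(1, 2)))), 2) ≈ 30.501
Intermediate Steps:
Function('N')(Y, H) = -11
Function('W')(L, l) = Add(7, Mul(-3, L), Mul(-1, L, l)) (Function('W')(L, l) = Add(7, Mul(-1, Add(Mul(3, L), Mul(L, l)))) = Add(7, Add(Mul(-3, L), Mul(-1, L, l))) = Add(7, Mul(-3, L), Mul(-1, L, l)))
Pow(Add(Function('N')(-3, -11), Pow(Add(58, Function('W')(5, 4)), Rational(1, 2))), 2) = Pow(Add(-11, Pow(Add(58, Add(7, Mul(-3, 5), Mul(-1, 5, 4))), Rational(1, 2))), 2) = Pow(Add(-11, Pow(Add(58, Add(7, -15, -20)), Rational(1, 2))), 2) = Pow(Add(-11, Pow(Add(58, -28), Rational(1, 2))), 2) = Pow(Add(-11, Pow(30, Rational(1, 2))), 2)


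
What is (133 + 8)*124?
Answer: 17484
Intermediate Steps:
(133 + 8)*124 = 141*124 = 17484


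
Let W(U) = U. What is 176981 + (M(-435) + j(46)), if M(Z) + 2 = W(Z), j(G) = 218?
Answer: 176762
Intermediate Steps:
M(Z) = -2 + Z
176981 + (M(-435) + j(46)) = 176981 + ((-2 - 435) + 218) = 176981 + (-437 + 218) = 176981 - 219 = 176762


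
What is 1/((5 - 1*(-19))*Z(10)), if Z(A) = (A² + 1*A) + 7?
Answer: 1/2808 ≈ 0.00035613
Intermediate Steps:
Z(A) = 7 + A + A² (Z(A) = (A² + A) + 7 = (A + A²) + 7 = 7 + A + A²)
1/((5 - 1*(-19))*Z(10)) = 1/((5 - 1*(-19))*(7 + 10 + 10²)) = 1/((5 + 19)*(7 + 10 + 100)) = 1/(24*117) = 1/2808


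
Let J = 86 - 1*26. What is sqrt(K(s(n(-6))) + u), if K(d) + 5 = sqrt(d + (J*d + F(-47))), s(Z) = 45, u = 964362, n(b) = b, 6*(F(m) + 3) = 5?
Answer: sqrt(34716852 + 6*sqrt(98742))/6 ≈ 982.04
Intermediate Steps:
F(m) = -13/6 (F(m) = -3 + (1/6)*5 = -3 + 5/6 = -13/6)
J = 60 (J = 86 - 26 = 60)
K(d) = -5 + sqrt(-13/6 + 61*d) (K(d) = -5 + sqrt(d + (60*d - 13/6)) = -5 + sqrt(d + (-13/6 + 60*d)) = -5 + sqrt(-13/6 + 61*d))
sqrt(K(s(n(-6))) + u) = sqrt((-5 + sqrt(-78 + 2196*45)/6) + 964362) = sqrt((-5 + sqrt(-78 + 98820)/6) + 964362) = sqrt((-5 + sqrt(98742)/6) + 964362) = sqrt(964357 + sqrt(98742)/6)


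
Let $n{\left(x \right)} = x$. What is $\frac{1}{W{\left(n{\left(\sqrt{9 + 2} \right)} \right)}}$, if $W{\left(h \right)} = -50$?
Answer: $- \frac{1}{50} \approx -0.02$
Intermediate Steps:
$\frac{1}{W{\left(n{\left(\sqrt{9 + 2} \right)} \right)}} = \frac{1}{-50} = - \frac{1}{50}$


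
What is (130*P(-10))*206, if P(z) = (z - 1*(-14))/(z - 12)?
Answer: -53560/11 ≈ -4869.1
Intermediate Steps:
P(z) = (14 + z)/(-12 + z) (P(z) = (z + 14)/(-12 + z) = (14 + z)/(-12 + z))
(130*P(-10))*206 = (130*((14 - 10)/(-12 - 10)))*206 = (130*(4/(-22)))*206 = (130*(-1/22*4))*206 = (130*(-2/11))*206 = -260/11*206 = -53560/11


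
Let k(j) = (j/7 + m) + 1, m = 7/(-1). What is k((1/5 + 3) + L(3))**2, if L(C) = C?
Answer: 32041/1225 ≈ 26.156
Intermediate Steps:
m = -7 (m = 7*(-1) = -7)
k(j) = -6 + j/7 (k(j) = (j/7 - 7) + 1 = (-7 + j/7) + 1 = -6 + j/7)
k((1/5 + 3) + L(3))**2 = (-6 + ((1/5 + 3) + 3)/7)**2 = (-6 + (16/5 + 3)/7)**2 = (-6 + (1/7)*(31/5))**2 = (-6 + 31/35)**2 = (-179/35)**2 = 32041/1225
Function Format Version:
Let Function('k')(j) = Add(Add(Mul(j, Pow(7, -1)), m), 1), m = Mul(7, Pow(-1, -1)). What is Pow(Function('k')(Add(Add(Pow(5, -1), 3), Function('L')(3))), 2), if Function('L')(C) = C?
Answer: Rational(32041, 1225) ≈ 26.156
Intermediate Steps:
m = -7 (m = Mul(7, -1) = -7)
Function('k')(j) = Add(-6, Mul(Rational(1, 7), j)) (Function('k')(j) = Add(Add(Mul(j, Pow(7, -1)), -7), 1) = Add(Add(Mul(j, Rational(1, 7)), -7), 1) = Add(Add(Mul(Rational(1, 7), j), -7), 1) = Add(Add(-7, Mul(Rational(1, 7), j)), 1) = Add(-6, Mul(Rational(1, 7), j)))
Pow(Function('k')(Add(Add(Pow(5, -1), 3), Function('L')(3))), 2) = Pow(Add(-6, Mul(Rational(1, 7), Add(Add(Pow(5, -1), 3), 3))), 2) = Pow(Add(-6, Mul(Rational(1, 7), Add(Add(Rational(1, 5), 3), 3))), 2) = Pow(Add(-6, Mul(Rational(1, 7), Add(Rational(16, 5), 3))), 2) = Pow(Add(-6, Mul(Rational(1, 7), Rational(31, 5))), 2) = Pow(Add(-6, Rational(31, 35)), 2) = Pow(Rational(-179, 35), 2) = Rational(32041, 1225)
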